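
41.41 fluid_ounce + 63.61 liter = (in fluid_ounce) 2192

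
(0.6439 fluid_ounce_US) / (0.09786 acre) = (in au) 3.214e-19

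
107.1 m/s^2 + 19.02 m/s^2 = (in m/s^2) 126.1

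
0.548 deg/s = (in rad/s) 0.009564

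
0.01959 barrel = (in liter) 3.115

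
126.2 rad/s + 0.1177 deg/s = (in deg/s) 7231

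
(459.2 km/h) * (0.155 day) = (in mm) 1.708e+09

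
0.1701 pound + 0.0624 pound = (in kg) 0.1055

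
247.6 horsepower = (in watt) 1.846e+05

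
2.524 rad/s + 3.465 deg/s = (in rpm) 24.68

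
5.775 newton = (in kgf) 0.5889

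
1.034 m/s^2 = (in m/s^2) 1.034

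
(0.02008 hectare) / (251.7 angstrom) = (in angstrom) 7.978e+19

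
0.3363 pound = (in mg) 1.525e+05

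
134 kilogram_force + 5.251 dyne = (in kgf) 134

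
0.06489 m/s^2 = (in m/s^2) 0.06489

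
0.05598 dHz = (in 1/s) 0.005598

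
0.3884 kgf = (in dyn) 3.809e+05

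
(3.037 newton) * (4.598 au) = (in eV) 1.304e+31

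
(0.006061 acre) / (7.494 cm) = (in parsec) 1.061e-14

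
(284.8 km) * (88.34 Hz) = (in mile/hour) 5.628e+07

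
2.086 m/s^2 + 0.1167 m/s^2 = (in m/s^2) 2.203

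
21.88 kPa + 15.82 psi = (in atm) 1.292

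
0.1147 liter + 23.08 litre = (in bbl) 0.1459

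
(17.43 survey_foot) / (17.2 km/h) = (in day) 1.287e-05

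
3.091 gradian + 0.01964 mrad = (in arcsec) 1.002e+04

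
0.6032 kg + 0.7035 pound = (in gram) 922.3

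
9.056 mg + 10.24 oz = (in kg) 0.2903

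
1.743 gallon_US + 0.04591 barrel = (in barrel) 0.08741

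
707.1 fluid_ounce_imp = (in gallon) 5.307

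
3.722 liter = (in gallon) 0.9832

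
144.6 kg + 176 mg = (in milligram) 1.446e+08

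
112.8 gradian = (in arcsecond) 3.655e+05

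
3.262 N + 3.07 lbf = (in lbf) 3.803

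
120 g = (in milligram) 1.2e+05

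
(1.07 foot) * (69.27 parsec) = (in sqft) 7.504e+18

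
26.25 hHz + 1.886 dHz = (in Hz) 2625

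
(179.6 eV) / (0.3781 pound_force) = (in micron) 1.711e-11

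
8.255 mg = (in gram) 0.008255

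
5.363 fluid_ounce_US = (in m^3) 0.0001586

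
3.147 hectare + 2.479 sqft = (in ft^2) 3.387e+05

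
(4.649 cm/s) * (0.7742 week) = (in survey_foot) 7.142e+04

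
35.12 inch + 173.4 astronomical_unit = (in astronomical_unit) 173.4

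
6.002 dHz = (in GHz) 6.002e-10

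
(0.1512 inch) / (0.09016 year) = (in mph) 3.021e-09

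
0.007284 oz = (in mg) 206.5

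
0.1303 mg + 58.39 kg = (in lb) 128.7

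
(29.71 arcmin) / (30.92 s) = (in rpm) 0.002669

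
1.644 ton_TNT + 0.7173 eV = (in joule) 6.878e+09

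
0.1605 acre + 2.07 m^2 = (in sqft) 7014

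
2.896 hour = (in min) 173.8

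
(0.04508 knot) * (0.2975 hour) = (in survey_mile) 0.01543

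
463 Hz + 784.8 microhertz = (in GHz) 4.63e-07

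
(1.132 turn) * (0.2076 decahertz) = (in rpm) 141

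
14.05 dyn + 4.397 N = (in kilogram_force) 0.4484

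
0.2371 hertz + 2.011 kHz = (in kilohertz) 2.011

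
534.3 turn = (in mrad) 3.357e+06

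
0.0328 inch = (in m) 0.0008331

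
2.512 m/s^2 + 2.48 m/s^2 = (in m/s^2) 4.992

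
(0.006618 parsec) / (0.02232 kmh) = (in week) 5.446e+10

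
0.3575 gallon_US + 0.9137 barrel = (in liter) 146.6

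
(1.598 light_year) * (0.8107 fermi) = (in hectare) 0.001226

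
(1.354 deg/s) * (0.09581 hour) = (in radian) 8.151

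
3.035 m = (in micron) 3.035e+06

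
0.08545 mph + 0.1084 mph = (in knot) 0.1685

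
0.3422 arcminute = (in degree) 0.005703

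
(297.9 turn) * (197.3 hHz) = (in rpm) 3.527e+08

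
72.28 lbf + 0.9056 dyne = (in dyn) 3.215e+07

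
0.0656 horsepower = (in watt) 48.92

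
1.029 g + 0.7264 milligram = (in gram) 1.03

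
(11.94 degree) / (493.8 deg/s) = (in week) 3.998e-08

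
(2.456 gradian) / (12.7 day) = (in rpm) 3.357e-07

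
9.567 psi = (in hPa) 659.6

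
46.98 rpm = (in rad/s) 4.92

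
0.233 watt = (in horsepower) 0.0003125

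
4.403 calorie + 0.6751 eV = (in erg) 1.842e+08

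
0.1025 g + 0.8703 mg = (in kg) 0.0001034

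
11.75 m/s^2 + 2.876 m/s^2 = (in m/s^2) 14.63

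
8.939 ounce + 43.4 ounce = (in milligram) 1.484e+06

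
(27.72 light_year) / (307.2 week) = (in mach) 4.145e+06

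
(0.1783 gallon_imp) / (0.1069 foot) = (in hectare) 2.488e-06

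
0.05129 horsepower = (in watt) 38.25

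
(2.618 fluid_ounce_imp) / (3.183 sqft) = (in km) 2.515e-07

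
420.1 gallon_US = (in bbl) 10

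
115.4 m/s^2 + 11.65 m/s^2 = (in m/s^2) 127.1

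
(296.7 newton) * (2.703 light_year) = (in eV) 4.736e+37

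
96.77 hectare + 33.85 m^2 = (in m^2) 9.677e+05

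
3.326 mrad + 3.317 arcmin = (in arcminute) 14.75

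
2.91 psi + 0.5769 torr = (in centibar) 20.14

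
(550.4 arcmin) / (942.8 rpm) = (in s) 0.001622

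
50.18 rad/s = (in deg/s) 2875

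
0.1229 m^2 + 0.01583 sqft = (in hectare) 1.244e-05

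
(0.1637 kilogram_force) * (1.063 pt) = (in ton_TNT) 1.439e-13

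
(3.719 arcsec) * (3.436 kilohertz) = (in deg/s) 3.55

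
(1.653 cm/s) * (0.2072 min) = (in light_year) 2.172e-17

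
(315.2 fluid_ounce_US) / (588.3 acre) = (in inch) 1.541e-07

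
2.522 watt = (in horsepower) 0.003382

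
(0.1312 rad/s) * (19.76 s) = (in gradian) 165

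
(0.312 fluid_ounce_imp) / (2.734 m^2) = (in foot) 1.064e-05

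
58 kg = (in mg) 5.8e+07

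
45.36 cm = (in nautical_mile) 0.0002449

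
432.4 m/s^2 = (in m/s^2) 432.4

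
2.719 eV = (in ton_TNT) 1.041e-28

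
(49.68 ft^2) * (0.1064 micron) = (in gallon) 0.0001297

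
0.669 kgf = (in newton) 6.561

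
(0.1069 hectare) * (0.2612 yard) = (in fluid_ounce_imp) 8.986e+06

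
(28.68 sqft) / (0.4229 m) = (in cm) 630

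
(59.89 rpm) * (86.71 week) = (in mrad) 3.289e+11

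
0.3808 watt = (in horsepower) 0.0005107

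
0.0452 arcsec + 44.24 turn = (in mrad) 2.78e+05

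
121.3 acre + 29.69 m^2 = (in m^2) 4.909e+05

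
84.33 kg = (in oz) 2975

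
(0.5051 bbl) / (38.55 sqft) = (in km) 2.242e-05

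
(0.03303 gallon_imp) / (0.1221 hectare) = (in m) 1.23e-07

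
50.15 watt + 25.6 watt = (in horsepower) 0.1016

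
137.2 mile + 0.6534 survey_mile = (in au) 1.483e-06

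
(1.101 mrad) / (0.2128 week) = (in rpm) 8.169e-08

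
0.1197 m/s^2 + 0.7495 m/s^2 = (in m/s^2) 0.8692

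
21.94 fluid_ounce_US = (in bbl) 0.004081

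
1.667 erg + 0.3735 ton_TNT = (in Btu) 1.481e+06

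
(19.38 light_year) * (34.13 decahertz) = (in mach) 1.838e+17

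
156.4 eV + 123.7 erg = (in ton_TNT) 2.957e-15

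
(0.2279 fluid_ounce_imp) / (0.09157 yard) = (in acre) 1.911e-08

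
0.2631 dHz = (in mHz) 26.31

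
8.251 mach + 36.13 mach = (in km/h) 5.44e+04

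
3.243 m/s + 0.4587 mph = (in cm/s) 344.8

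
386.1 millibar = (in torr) 289.6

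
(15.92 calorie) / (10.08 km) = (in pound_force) 0.001486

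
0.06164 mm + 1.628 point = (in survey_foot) 0.002086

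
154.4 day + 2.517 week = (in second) 1.486e+07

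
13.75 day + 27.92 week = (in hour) 5021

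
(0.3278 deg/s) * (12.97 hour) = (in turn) 42.52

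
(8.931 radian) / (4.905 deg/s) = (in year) 3.308e-06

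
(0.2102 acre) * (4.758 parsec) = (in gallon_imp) 2.747e+22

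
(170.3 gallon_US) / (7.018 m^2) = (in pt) 260.4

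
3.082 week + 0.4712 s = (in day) 21.57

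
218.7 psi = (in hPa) 1.508e+04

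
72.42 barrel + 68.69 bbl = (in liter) 2.243e+04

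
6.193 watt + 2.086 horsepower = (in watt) 1562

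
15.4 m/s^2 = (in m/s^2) 15.4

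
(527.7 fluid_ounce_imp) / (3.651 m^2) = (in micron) 4107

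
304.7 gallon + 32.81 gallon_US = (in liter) 1278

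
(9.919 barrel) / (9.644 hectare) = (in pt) 0.04635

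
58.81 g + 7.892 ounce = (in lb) 0.6229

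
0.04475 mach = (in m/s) 15.24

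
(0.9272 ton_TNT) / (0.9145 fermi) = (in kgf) 4.326e+23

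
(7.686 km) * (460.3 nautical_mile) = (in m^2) 6.552e+09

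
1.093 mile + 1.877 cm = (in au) 1.176e-08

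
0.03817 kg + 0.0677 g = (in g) 38.24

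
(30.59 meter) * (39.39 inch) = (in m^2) 30.61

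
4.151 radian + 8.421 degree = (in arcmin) 1.478e+04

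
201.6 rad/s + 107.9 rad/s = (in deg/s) 1.773e+04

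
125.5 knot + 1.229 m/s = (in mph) 147.2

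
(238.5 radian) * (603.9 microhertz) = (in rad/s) 0.144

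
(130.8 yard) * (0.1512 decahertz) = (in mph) 404.5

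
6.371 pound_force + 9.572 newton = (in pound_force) 8.523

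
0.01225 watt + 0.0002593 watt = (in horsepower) 1.678e-05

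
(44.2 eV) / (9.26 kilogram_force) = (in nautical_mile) 4.211e-23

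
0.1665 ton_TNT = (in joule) 6.966e+08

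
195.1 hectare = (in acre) 482.1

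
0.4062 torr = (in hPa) 0.5416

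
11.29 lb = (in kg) 5.121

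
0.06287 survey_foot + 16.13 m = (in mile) 0.01003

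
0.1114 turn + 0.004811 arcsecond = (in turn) 0.1114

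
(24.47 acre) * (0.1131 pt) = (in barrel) 24.85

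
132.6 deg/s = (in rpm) 22.1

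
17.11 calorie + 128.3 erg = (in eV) 4.468e+20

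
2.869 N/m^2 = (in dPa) 28.69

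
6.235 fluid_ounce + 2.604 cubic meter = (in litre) 2604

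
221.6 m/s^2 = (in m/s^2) 221.6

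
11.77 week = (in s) 7.118e+06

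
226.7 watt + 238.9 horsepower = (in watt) 1.784e+05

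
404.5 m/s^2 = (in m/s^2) 404.5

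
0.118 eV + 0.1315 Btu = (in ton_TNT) 3.316e-08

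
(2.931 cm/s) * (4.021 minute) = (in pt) 2.004e+04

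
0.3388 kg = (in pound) 0.7469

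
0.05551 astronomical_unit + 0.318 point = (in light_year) 8.778e-07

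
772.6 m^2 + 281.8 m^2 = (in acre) 0.2605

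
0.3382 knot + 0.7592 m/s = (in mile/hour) 2.087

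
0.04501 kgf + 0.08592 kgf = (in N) 1.284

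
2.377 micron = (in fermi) 2.377e+09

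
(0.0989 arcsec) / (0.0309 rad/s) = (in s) 1.552e-05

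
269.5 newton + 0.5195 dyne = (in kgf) 27.48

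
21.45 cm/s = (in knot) 0.417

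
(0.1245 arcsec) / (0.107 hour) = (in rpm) 1.496e-08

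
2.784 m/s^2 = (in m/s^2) 2.784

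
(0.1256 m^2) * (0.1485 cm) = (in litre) 0.1865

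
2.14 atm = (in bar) 2.168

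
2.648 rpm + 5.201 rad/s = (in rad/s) 5.478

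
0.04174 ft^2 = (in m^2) 0.003878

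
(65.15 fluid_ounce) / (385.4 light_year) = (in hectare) 5.284e-26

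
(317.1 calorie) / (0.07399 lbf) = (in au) 2.695e-08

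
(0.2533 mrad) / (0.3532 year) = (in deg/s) 1.303e-09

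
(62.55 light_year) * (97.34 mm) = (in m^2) 5.76e+16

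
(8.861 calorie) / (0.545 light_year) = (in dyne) 7.19e-10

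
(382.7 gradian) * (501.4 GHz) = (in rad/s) 3.014e+12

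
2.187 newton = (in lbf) 0.4917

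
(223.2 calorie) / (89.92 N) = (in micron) 1.039e+07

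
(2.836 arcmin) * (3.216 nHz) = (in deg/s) 1.52e-10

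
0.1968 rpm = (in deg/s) 1.181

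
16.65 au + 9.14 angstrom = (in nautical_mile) 1.345e+09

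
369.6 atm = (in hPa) 3.745e+05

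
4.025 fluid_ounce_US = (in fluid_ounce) 4.025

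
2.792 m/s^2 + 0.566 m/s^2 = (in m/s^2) 3.358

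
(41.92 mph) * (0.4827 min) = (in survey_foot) 1781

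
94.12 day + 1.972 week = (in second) 9.325e+06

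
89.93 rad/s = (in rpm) 858.8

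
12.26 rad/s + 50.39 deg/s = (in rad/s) 13.14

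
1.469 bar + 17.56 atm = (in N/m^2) 1.926e+06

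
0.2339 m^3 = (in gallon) 61.79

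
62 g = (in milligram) 6.2e+04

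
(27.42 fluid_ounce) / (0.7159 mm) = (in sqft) 12.19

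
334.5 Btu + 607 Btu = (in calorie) 2.374e+05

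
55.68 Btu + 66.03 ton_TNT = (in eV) 1.724e+30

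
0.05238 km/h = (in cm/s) 1.455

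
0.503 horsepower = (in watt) 375.1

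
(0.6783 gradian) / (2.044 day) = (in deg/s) 3.457e-06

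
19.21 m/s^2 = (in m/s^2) 19.21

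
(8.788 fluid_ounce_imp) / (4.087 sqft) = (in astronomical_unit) 4.396e-15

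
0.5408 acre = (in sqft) 2.356e+04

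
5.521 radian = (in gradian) 351.5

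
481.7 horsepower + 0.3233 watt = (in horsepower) 481.7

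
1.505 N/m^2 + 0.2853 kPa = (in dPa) 2868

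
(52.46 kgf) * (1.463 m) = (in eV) 4.698e+21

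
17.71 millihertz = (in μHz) 1.771e+04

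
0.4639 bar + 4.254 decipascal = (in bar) 0.4639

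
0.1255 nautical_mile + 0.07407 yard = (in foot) 762.8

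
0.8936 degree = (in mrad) 15.6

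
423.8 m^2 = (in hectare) 0.04238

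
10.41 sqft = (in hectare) 9.671e-05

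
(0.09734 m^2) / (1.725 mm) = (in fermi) 5.643e+16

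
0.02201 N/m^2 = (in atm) 2.172e-07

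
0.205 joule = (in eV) 1.28e+18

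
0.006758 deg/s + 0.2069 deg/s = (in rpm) 0.03561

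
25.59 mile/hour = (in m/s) 11.44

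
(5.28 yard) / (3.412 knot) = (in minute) 0.04584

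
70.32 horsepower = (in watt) 5.244e+04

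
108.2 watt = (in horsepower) 0.1451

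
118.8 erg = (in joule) 1.188e-05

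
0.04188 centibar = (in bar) 0.0004188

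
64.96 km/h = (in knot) 35.08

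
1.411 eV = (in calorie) 5.403e-20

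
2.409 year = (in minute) 1.266e+06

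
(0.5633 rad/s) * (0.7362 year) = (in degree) 7.493e+08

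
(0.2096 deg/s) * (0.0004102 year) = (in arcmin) 1.627e+05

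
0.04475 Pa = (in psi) 6.49e-06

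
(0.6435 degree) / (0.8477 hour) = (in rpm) 3.514e-05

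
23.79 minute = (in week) 0.00236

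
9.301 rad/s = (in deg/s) 532.9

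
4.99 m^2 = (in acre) 0.001233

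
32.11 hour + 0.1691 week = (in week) 0.3602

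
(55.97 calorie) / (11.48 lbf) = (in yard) 5.015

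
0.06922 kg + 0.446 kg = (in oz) 18.17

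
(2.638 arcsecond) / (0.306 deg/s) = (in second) 0.002395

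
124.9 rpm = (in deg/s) 749.4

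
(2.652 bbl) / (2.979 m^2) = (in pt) 401.2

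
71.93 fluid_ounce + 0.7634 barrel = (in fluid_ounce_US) 4176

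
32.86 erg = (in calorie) 7.854e-07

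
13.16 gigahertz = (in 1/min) 7.896e+11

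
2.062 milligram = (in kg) 2.062e-06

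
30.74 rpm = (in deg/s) 184.4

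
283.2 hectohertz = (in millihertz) 2.832e+07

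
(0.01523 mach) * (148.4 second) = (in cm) 7.696e+04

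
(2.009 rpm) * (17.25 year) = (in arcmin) 3.934e+11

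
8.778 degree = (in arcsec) 3.16e+04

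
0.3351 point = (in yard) 0.0001293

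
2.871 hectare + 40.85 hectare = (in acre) 108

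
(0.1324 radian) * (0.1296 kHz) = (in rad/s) 17.16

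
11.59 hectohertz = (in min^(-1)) 6.954e+04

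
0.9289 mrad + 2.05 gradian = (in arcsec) 6834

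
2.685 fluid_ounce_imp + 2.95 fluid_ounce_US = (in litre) 0.1635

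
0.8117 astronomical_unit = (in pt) 3.442e+14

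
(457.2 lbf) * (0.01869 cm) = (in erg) 3.801e+06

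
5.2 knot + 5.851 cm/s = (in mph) 6.115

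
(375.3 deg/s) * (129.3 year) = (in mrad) 2.671e+13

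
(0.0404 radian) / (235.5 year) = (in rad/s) 5.44e-12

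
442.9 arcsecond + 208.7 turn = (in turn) 208.7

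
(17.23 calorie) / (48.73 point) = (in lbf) 942.7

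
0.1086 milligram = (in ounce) 3.831e-06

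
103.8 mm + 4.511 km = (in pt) 1.279e+07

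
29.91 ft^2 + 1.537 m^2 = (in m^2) 4.316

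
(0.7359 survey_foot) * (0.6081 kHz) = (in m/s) 136.4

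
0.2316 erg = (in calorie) 5.535e-09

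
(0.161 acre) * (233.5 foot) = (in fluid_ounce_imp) 1.632e+09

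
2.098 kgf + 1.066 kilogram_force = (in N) 31.03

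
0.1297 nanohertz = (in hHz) 1.297e-12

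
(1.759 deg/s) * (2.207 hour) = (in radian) 243.9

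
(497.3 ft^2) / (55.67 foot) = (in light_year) 2.878e-16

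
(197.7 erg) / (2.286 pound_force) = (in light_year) 2.055e-22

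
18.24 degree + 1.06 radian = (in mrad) 1378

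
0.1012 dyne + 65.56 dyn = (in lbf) 0.0001476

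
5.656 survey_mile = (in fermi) 9.102e+18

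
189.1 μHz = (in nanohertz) 1.891e+05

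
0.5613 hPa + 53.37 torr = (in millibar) 71.72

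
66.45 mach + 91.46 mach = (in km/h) 1.936e+05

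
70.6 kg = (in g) 7.06e+04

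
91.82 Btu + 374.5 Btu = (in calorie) 1.176e+05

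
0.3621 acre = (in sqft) 1.577e+04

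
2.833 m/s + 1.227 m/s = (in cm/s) 406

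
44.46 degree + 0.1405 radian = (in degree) 52.51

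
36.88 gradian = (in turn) 0.0922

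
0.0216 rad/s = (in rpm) 0.2063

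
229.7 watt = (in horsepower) 0.308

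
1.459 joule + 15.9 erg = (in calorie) 0.3487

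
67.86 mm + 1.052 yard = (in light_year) 1.089e-16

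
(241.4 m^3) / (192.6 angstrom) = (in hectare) 1.253e+06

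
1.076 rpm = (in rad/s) 0.1127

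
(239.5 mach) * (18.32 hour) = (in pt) 1.525e+13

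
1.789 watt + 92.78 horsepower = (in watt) 6.919e+04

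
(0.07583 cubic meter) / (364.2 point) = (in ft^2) 6.353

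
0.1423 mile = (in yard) 250.4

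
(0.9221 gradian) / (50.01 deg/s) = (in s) 0.01659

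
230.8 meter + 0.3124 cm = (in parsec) 7.48e-15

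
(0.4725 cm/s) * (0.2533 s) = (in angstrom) 1.197e+07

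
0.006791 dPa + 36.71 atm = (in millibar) 3.72e+04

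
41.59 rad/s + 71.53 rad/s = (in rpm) 1080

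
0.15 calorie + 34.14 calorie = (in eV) 8.955e+20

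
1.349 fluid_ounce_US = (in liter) 0.03989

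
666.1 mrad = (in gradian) 42.41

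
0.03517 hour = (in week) 0.0002093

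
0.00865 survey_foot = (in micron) 2637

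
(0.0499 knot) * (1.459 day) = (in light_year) 3.42e-13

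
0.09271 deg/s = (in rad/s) 0.001618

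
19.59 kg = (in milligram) 1.959e+07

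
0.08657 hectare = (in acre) 0.2139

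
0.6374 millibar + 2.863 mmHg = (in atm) 0.004396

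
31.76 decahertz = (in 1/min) 1.906e+04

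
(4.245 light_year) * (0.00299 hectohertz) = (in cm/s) 1.201e+18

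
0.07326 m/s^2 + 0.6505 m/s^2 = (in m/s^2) 0.7238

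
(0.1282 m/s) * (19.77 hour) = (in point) 2.586e+07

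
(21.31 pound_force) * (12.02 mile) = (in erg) 1.834e+13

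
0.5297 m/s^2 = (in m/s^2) 0.5297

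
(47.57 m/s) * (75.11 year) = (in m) 1.127e+11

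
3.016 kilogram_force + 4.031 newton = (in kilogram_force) 3.427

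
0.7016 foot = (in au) 1.429e-12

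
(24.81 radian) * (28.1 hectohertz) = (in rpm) 6.657e+05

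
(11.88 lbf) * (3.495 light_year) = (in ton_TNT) 4.176e+08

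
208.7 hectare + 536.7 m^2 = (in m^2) 2.088e+06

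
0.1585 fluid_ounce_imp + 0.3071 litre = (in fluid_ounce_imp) 10.97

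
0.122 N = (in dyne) 1.22e+04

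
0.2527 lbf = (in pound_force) 0.2527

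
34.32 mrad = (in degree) 1.966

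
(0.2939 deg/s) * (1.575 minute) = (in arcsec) 9.998e+04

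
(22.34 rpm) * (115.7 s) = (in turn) 43.08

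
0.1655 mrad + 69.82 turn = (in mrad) 4.387e+05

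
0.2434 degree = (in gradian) 0.2704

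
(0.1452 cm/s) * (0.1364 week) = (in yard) 131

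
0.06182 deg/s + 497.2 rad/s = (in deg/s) 2.849e+04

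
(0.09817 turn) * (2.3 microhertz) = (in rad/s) 1.419e-06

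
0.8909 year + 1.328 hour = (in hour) 7806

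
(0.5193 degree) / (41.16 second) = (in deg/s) 0.01262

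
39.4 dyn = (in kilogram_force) 4.018e-05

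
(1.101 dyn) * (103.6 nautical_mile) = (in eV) 1.318e+19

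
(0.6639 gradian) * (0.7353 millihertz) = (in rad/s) 7.668e-06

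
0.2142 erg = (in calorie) 5.12e-09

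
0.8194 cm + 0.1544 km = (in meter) 154.4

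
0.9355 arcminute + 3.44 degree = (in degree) 3.456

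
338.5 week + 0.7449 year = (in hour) 6.339e+04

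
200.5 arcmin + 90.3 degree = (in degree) 93.64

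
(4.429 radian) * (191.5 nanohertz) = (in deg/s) 4.86e-05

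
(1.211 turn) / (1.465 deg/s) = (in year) 9.436e-06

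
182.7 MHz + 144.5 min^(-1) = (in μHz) 1.827e+14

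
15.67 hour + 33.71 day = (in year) 0.09414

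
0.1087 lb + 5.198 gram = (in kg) 0.0545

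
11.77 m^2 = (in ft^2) 126.7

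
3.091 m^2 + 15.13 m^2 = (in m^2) 18.22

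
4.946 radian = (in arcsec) 1.02e+06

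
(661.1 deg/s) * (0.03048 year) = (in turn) 1.765e+06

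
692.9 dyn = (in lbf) 0.001558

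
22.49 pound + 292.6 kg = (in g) 3.028e+05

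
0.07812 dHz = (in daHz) 0.0007812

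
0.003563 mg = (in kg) 3.563e-09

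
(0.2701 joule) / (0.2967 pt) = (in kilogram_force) 263.1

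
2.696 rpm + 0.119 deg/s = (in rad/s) 0.2844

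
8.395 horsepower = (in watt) 6260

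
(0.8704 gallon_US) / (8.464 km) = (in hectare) 3.893e-11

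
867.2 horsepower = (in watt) 6.467e+05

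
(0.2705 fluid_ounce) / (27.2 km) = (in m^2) 2.941e-10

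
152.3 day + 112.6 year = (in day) 4.125e+04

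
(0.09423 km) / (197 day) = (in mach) 1.626e-08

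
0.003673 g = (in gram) 0.003673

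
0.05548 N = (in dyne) 5548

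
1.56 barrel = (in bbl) 1.56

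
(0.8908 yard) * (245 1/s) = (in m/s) 199.6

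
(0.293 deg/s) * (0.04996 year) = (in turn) 1282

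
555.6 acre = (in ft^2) 2.42e+07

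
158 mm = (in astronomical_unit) 1.056e-12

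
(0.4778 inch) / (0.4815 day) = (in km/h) 1.05e-06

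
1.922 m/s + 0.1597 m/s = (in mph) 4.657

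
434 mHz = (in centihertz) 43.4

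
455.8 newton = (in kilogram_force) 46.48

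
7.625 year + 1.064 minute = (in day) 2783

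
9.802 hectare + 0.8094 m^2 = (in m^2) 9.802e+04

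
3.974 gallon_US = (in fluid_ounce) 508.7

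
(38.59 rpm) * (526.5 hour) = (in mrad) 7.66e+09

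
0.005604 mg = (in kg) 5.604e-09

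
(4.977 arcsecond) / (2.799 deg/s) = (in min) 8.232e-06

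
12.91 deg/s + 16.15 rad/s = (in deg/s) 938.2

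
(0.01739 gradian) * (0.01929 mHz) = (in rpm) 5.032e-08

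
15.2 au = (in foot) 7.46e+12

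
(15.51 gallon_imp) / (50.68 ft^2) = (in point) 42.45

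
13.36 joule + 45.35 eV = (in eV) 8.339e+19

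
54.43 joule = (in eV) 3.397e+20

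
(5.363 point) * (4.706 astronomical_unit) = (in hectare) 1.332e+05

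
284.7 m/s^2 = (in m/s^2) 284.7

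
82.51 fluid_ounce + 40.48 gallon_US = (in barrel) 0.9792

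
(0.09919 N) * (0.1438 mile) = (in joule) 22.95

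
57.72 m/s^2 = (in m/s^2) 57.72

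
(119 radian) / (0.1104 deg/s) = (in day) 0.7148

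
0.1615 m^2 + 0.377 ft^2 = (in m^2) 0.1965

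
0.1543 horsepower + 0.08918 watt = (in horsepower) 0.1544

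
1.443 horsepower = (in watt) 1076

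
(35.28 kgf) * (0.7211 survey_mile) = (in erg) 4.015e+12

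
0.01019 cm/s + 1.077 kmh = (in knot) 0.5817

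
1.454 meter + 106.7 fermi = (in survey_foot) 4.77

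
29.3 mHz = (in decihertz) 0.293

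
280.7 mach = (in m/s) 9.558e+04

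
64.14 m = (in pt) 1.818e+05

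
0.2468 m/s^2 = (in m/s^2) 0.2468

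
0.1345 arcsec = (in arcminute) 0.002242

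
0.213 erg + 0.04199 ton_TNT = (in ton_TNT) 0.04199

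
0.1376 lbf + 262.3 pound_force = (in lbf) 262.4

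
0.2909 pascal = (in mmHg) 0.002182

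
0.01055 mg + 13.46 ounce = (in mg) 3.816e+05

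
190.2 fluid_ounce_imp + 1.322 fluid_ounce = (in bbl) 0.03424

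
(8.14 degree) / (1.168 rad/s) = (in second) 0.1216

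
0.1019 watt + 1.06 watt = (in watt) 1.162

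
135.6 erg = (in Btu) 1.285e-08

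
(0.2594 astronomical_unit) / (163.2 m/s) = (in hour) 6.605e+04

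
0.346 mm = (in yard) 0.0003784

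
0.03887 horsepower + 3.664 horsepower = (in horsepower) 3.703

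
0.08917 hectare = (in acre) 0.2203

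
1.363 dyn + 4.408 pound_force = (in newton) 19.61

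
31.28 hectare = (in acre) 77.29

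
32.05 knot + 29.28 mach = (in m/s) 9986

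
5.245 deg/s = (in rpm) 0.8742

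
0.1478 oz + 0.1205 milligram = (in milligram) 4190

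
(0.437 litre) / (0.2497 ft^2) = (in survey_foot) 0.0618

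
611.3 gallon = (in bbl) 14.55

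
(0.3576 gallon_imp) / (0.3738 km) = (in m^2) 4.349e-06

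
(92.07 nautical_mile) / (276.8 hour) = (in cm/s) 17.11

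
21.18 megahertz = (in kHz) 2.118e+04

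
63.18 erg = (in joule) 6.318e-06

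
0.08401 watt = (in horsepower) 0.0001127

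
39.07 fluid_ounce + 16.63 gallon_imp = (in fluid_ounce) 2595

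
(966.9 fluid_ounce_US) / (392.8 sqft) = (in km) 7.836e-07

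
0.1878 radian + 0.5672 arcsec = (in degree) 10.76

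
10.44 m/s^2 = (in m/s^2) 10.44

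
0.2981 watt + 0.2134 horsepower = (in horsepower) 0.2138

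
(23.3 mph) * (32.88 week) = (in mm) 2.071e+11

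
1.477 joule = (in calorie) 0.353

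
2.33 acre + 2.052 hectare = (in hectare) 2.995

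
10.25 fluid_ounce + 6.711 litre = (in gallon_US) 1.853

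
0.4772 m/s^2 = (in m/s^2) 0.4772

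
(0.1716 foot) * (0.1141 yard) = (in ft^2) 0.05874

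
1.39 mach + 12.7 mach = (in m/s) 4798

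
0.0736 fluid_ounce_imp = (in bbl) 1.315e-05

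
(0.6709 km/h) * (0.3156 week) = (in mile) 22.1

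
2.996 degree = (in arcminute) 179.8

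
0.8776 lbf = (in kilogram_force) 0.3981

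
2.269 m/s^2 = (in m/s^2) 2.269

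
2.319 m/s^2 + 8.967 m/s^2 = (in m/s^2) 11.29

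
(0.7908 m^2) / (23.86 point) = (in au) 6.28e-10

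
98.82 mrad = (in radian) 0.09882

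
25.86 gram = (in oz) 0.9122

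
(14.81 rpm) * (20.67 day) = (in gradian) 1.763e+08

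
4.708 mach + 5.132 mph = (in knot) 3121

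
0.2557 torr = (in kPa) 0.03409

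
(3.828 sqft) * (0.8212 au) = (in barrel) 2.748e+11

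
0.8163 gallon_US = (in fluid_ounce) 104.5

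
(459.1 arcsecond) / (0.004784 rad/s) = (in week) 7.693e-07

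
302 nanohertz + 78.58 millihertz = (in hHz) 0.0007858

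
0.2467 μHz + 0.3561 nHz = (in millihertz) 0.0002471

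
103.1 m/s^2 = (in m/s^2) 103.1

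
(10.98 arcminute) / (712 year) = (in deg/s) 8.15e-12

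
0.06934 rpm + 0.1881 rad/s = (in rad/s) 0.1954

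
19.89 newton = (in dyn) 1.989e+06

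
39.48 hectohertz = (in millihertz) 3.948e+06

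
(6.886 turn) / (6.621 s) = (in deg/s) 374.4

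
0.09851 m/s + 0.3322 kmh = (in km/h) 0.6868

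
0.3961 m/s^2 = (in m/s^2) 0.3961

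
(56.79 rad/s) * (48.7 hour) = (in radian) 9.956e+06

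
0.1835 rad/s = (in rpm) 1.752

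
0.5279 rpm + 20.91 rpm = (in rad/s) 2.245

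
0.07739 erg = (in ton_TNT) 1.85e-18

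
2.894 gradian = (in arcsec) 9377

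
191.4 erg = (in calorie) 4.575e-06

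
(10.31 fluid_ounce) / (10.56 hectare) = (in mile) 1.794e-12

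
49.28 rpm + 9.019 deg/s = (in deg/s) 304.7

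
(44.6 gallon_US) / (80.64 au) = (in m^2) 1.399e-14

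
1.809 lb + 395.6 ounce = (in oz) 424.5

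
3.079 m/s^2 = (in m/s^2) 3.079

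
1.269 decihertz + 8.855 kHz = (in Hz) 8855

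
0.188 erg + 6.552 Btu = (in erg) 6.913e+10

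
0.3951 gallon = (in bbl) 0.009407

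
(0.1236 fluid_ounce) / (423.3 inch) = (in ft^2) 3.659e-06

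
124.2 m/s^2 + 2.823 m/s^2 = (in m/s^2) 127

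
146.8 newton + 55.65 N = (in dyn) 2.024e+07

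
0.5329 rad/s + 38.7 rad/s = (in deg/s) 2248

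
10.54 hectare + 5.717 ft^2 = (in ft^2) 1.135e+06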